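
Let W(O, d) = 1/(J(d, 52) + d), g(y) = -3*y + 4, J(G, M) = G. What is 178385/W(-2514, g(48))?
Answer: -49947800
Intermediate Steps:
g(y) = 4 - 3*y
W(O, d) = 1/(2*d) (W(O, d) = 1/(d + d) = 1/(2*d))
178385/W(-2514, g(48)) = 178385/((1/(2*(4 - 3*48)))) = 178385/((1/(2*(4 - 144)))) = 178385/(((½)/(-140))) = 178385/(((½)*(-1/140))) = 178385/(-1/280) = 178385*(-280) = -49947800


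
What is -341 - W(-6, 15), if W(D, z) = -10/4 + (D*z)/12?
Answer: -331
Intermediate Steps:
W(D, z) = -5/2 + D*z/12 (W(D, z) = -10*¼ + (D*z)*(1/12) = -5/2 + D*z/12)
-341 - W(-6, 15) = -341 - (-5/2 + (1/12)*(-6)*15) = -341 - (-5/2 - 15/2) = -341 - 1*(-10) = -341 + 10 = -331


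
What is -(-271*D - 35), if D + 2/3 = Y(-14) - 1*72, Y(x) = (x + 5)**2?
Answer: 6880/3 ≈ 2293.3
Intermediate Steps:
Y(x) = (5 + x)**2
D = 25/3 (D = -2/3 + ((5 - 14)**2 - 1*72) = -2/3 + ((-9)**2 - 72) = -2/3 + (81 - 72) = -2/3 + 9 = 25/3 ≈ 8.3333)
-(-271*D - 35) = -(-271*25/3 - 35) = -(-6775/3 - 35) = -1*(-6880/3) = 6880/3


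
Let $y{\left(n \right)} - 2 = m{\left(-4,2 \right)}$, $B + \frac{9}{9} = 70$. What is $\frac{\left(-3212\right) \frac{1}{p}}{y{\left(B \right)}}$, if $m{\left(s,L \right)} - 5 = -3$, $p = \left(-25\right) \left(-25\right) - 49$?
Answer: $- \frac{803}{576} \approx -1.3941$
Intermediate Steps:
$B = 69$ ($B = -1 + 70 = 69$)
$p = 576$ ($p = 625 - 49 = 576$)
$m{\left(s,L \right)} = 2$ ($m{\left(s,L \right)} = 5 - 3 = 2$)
$y{\left(n \right)} = 4$ ($y{\left(n \right)} = 2 + 2 = 4$)
$\frac{\left(-3212\right) \frac{1}{p}}{y{\left(B \right)}} = \frac{\left(-3212\right) \frac{1}{576}}{4} = \left(-3212\right) \frac{1}{576} \cdot \frac{1}{4} = \left(- \frac{803}{144}\right) \frac{1}{4} = - \frac{803}{576}$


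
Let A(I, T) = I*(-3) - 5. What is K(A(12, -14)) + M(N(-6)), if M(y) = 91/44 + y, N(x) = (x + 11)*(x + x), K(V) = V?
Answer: -4353/44 ≈ -98.932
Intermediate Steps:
A(I, T) = -5 - 3*I (A(I, T) = -3*I - 5 = -5 - 3*I)
N(x) = 2*x*(11 + x) (N(x) = (11 + x)*(2*x) = 2*x*(11 + x))
M(y) = 91/44 + y (M(y) = 91*(1/44) + y = 91/44 + y)
K(A(12, -14)) + M(N(-6)) = (-5 - 3*12) + (91/44 + 2*(-6)*(11 - 6)) = (-5 - 36) + (91/44 + 2*(-6)*5) = -41 + (91/44 - 60) = -41 - 2549/44 = -4353/44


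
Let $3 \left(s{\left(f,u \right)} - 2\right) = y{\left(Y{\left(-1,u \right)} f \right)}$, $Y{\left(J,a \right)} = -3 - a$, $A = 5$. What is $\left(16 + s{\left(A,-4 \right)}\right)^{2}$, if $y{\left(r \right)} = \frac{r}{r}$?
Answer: $\frac{3025}{9} \approx 336.11$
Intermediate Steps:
$y{\left(r \right)} = 1$
$s{\left(f,u \right)} = \frac{7}{3}$ ($s{\left(f,u \right)} = 2 + \frac{1}{3} \cdot 1 = 2 + \frac{1}{3} = \frac{7}{3}$)
$\left(16 + s{\left(A,-4 \right)}\right)^{2} = \left(16 + \frac{7}{3}\right)^{2} = \left(\frac{55}{3}\right)^{2} = \frac{3025}{9}$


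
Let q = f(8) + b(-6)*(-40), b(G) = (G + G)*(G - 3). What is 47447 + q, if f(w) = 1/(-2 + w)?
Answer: 258763/6 ≈ 43127.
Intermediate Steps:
b(G) = 2*G*(-3 + G) (b(G) = (2*G)*(-3 + G) = 2*G*(-3 + G))
q = -25919/6 (q = 1/(-2 + 8) + (2*(-6)*(-3 - 6))*(-40) = 1/6 + (2*(-6)*(-9))*(-40) = ⅙ + 108*(-40) = ⅙ - 4320 = -25919/6 ≈ -4319.8)
47447 + q = 47447 - 25919/6 = 258763/6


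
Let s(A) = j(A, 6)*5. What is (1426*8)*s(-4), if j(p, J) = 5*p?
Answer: -1140800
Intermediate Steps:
s(A) = 25*A (s(A) = (5*A)*5 = 25*A)
(1426*8)*s(-4) = (1426*8)*(25*(-4)) = 11408*(-100) = -1140800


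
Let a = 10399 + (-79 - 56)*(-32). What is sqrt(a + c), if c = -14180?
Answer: 7*sqrt(11) ≈ 23.216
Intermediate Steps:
a = 14719 (a = 10399 - 135*(-32) = 10399 + 4320 = 14719)
sqrt(a + c) = sqrt(14719 - 14180) = sqrt(539) = 7*sqrt(11)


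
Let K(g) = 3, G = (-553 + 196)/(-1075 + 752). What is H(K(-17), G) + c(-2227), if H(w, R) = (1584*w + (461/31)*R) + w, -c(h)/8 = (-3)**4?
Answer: 2428704/589 ≈ 4123.4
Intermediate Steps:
c(h) = -648 (c(h) = -8*(-3)**4 = -8*81 = -648)
G = 21/19 (G = -357/(-323) = -357*(-1/323) = 21/19 ≈ 1.1053)
H(w, R) = 1585*w + 461*R/31 (H(w, R) = (1584*w + (461*(1/31))*R) + w = (1584*w + 461*R/31) + w = 1585*w + 461*R/31)
H(K(-17), G) + c(-2227) = (1585*3 + (461/31)*(21/19)) - 648 = (4755 + 9681/589) - 648 = 2810376/589 - 648 = 2428704/589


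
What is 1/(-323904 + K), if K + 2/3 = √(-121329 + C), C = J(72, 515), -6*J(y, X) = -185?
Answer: -5830284/1888458378959 - 3*I*√4366734/1888458378959 ≈ -3.0873e-6 - 3.3196e-9*I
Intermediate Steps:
J(y, X) = 185/6 (J(y, X) = -⅙*(-185) = 185/6)
C = 185/6 ≈ 30.833
K = -⅔ + I*√4366734/6 (K = -⅔ + √(-121329 + 185/6) = -⅔ + √(-727789/6) = -⅔ + I*√4366734/6 ≈ -0.66667 + 348.28*I)
1/(-323904 + K) = 1/(-323904 + (-⅔ + I*√4366734/6)) = 1/(-971714/3 + I*√4366734/6)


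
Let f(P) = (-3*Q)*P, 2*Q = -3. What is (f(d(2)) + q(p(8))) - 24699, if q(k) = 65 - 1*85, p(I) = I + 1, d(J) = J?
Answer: -24710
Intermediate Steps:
Q = -3/2 (Q = (½)*(-3) = -3/2 ≈ -1.5000)
p(I) = 1 + I
f(P) = 9*P/2 (f(P) = (-3*(-3/2))*P = 9*P/2)
q(k) = -20 (q(k) = 65 - 85 = -20)
(f(d(2)) + q(p(8))) - 24699 = ((9/2)*2 - 20) - 24699 = (9 - 20) - 24699 = -11 - 24699 = -24710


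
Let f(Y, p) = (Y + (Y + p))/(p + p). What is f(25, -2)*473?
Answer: -5676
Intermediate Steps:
f(Y, p) = (p + 2*Y)/(2*p) (f(Y, p) = (p + 2*Y)/((2*p)) = (p + 2*Y)*(1/(2*p)) = (p + 2*Y)/(2*p))
f(25, -2)*473 = ((25 + (1/2)*(-2))/(-2))*473 = -(25 - 1)/2*473 = -1/2*24*473 = -12*473 = -5676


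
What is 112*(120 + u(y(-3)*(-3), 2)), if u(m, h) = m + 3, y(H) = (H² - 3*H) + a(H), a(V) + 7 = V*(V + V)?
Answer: 4032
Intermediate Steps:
a(V) = -7 + 2*V² (a(V) = -7 + V*(V + V) = -7 + V*(2*V) = -7 + 2*V²)
y(H) = -7 - 3*H + 3*H² (y(H) = (H² - 3*H) + (-7 + 2*H²) = -7 - 3*H + 3*H²)
u(m, h) = 3 + m
112*(120 + u(y(-3)*(-3), 2)) = 112*(120 + (3 + (-7 - 3*(-3) + 3*(-3)²)*(-3))) = 112*(120 + (3 + (-7 + 9 + 3*9)*(-3))) = 112*(120 + (3 + (-7 + 9 + 27)*(-3))) = 112*(120 + (3 + 29*(-3))) = 112*(120 + (3 - 87)) = 112*(120 - 84) = 112*36 = 4032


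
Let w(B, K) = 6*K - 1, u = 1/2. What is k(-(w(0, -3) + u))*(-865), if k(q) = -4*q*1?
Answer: 64010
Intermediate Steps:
u = 1/2 ≈ 0.50000
w(B, K) = -1 + 6*K
k(q) = -4*q
k(-(w(0, -3) + u))*(-865) = -(-4)*((-1 + 6*(-3)) + 1/2)*(-865) = -(-4)*((-1 - 18) + 1/2)*(-865) = -(-4)*(-19 + 1/2)*(-865) = -(-4)*(-37)/2*(-865) = -4*37/2*(-865) = -74*(-865) = 64010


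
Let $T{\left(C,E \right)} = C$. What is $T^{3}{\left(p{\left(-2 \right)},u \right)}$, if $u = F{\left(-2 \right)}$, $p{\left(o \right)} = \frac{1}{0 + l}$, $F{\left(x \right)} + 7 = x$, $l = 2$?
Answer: $\frac{1}{8} \approx 0.125$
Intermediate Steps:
$F{\left(x \right)} = -7 + x$
$p{\left(o \right)} = \frac{1}{2}$ ($p{\left(o \right)} = \frac{1}{0 + 2} = \frac{1}{2}$)
$u = -9$ ($u = -7 - 2 = -9$)
$T^{3}{\left(p{\left(-2 \right)},u \right)} = \left(\frac{1}{2}\right)^{3} = \frac{1}{8}$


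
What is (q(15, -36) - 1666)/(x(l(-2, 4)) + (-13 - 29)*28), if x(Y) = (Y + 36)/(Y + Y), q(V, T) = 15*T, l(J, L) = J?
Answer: 4412/2369 ≈ 1.8624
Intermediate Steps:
x(Y) = (36 + Y)/(2*Y) (x(Y) = (36 + Y)/((2*Y)) = (36 + Y)*(1/(2*Y)) = (36 + Y)/(2*Y))
(q(15, -36) - 1666)/(x(l(-2, 4)) + (-13 - 29)*28) = (15*(-36) - 1666)/((½)*(36 - 2)/(-2) + (-13 - 29)*28) = (-540 - 1666)/((½)*(-½)*34 - 42*28) = -2206/(-17/2 - 1176) = -2206/(-2369/2) = -2206*(-2/2369) = 4412/2369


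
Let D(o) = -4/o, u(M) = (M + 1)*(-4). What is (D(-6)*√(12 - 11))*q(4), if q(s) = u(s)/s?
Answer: -10/3 ≈ -3.3333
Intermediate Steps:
u(M) = -4 - 4*M (u(M) = (1 + M)*(-4) = -4 - 4*M)
q(s) = (-4 - 4*s)/s
(D(-6)*√(12 - 11))*q(4) = ((-4/(-6))*√(12 - 11))*(-4 - 4/4) = ((-4*(-⅙))*√1)*(-4 - 4*¼) = ((⅔)*1)*(-4 - 1) = (⅔)*(-5) = -10/3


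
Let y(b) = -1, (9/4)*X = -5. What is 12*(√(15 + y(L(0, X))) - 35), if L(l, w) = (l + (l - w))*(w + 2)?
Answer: -420 + 12*√14 ≈ -375.10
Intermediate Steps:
X = -20/9 (X = (4/9)*(-5) = -20/9 ≈ -2.2222)
L(l, w) = (2 + w)*(-w + 2*l) (L(l, w) = (-w + 2*l)*(2 + w) = (2 + w)*(-w + 2*l))
12*(√(15 + y(L(0, X))) - 35) = 12*(√(15 - 1) - 35) = 12*(√14 - 35) = 12*(-35 + √14) = -420 + 12*√14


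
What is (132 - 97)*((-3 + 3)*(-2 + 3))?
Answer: 0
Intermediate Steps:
(132 - 97)*((-3 + 3)*(-2 + 3)) = 35*(0*1) = 35*0 = 0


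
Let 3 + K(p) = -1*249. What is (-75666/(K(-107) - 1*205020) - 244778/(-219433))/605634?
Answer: 11141614499/4546640877878664 ≈ 2.4505e-6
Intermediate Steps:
K(p) = -252 (K(p) = -3 - 1*249 = -3 - 249 = -252)
(-75666/(K(-107) - 1*205020) - 244778/(-219433))/605634 = (-75666/(-252 - 1*205020) - 244778/(-219433))/605634 = (-75666/(-252 - 205020) - 244778*(-1/219433))*(1/605634) = (-75666/(-205272) + 244778/219433)*(1/605634) = (-75666*(-1/205272) + 244778/219433)*(1/605634) = (12611/34212 + 244778/219433)*(1/605634) = (11141614499/7507241796)*(1/605634) = 11141614499/4546640877878664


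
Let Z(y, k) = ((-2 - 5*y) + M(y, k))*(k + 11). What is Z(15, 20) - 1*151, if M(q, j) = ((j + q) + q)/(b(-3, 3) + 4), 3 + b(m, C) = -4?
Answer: -9164/3 ≈ -3054.7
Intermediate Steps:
b(m, C) = -7 (b(m, C) = -3 - 4 = -7)
M(q, j) = -2*q/3 - j/3 (M(q, j) = ((j + q) + q)/(-7 + 4) = (j + 2*q)/(-3) = (j + 2*q)*(-⅓) = -2*q/3 - j/3)
Z(y, k) = (11 + k)*(-2 - 17*y/3 - k/3) (Z(y, k) = ((-2 - 5*y) + (-2*y/3 - k/3))*(k + 11) = (-2 - 17*y/3 - k/3)*(11 + k) = (11 + k)*(-2 - 17*y/3 - k/3))
Z(15, 20) - 1*151 = (-22 - 187/3*15 - 17/3*20 - ⅓*20² - 17/3*20*15) - 1*151 = (-22 - 935 - 340/3 - ⅓*400 - 1700) - 151 = (-22 - 935 - 340/3 - 400/3 - 1700) - 151 = -8711/3 - 151 = -9164/3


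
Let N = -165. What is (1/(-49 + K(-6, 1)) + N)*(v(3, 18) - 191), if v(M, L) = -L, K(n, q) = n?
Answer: 172444/5 ≈ 34489.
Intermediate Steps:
(1/(-49 + K(-6, 1)) + N)*(v(3, 18) - 191) = (1/(-49 - 6) - 165)*(-1*18 - 191) = (1/(-55) - 165)*(-18 - 191) = (-1/55 - 165)*(-209) = -9076/55*(-209) = 172444/5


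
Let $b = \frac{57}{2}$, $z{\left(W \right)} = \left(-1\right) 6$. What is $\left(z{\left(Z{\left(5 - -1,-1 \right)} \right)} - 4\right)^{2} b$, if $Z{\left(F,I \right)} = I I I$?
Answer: $2850$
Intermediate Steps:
$Z{\left(F,I \right)} = I^{3}$ ($Z{\left(F,I \right)} = I^{2} I = I^{3}$)
$z{\left(W \right)} = -6$
$b = \frac{57}{2}$ ($b = 57 \cdot \frac{1}{2} = \frac{57}{2} \approx 28.5$)
$\left(z{\left(Z{\left(5 - -1,-1 \right)} \right)} - 4\right)^{2} b = \left(-6 - 4\right)^{2} \cdot \frac{57}{2} = \left(-10\right)^{2} \cdot \frac{57}{2} = 100 \cdot \frac{57}{2} = 2850$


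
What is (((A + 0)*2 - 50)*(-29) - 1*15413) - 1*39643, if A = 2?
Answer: -53722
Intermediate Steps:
(((A + 0)*2 - 50)*(-29) - 1*15413) - 1*39643 = (((2 + 0)*2 - 50)*(-29) - 1*15413) - 1*39643 = ((2*2 - 50)*(-29) - 15413) - 39643 = ((4 - 50)*(-29) - 15413) - 39643 = (-46*(-29) - 15413) - 39643 = (1334 - 15413) - 39643 = -14079 - 39643 = -53722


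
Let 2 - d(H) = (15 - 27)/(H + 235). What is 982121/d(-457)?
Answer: 36338477/72 ≈ 5.0470e+5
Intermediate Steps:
d(H) = 2 + 12/(235 + H) (d(H) = 2 - (15 - 27)/(H + 235) = 2 - (-12)/(235 + H) = 2 + 12/(235 + H))
982121/d(-457) = 982121/((2*(241 - 457)/(235 - 457))) = 982121/((2*(-216)/(-222))) = 982121/((2*(-1/222)*(-216))) = 982121/(72/37) = 982121*(37/72) = 36338477/72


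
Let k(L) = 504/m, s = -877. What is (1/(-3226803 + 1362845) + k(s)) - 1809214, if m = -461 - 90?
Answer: -1858137638300995/1027040858 ≈ -1.8092e+6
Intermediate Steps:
m = -551
k(L) = -504/551 (k(L) = 504/(-551) = 504*(-1/551) = -504/551)
(1/(-3226803 + 1362845) + k(s)) - 1809214 = (1/(-3226803 + 1362845) - 504/551) - 1809214 = (1/(-1863958) - 504/551) - 1809214 = (-1/1863958 - 504/551) - 1809214 = -939435383/1027040858 - 1809214 = -1858137638300995/1027040858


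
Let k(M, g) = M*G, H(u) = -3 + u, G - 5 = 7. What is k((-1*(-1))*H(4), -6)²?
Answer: 144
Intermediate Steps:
G = 12 (G = 5 + 7 = 12)
k(M, g) = 12*M (k(M, g) = M*12 = 12*M)
k((-1*(-1))*H(4), -6)² = (12*((-1*(-1))*(-3 + 4)))² = (12*(1*1))² = (12*1)² = 12² = 144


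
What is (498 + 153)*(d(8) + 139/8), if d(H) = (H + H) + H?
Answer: 215481/8 ≈ 26935.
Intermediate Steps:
d(H) = 3*H (d(H) = 2*H + H = 3*H)
(498 + 153)*(d(8) + 139/8) = (498 + 153)*(3*8 + 139/8) = 651*(24 + 139*(⅛)) = 651*(24 + 139/8) = 651*(331/8) = 215481/8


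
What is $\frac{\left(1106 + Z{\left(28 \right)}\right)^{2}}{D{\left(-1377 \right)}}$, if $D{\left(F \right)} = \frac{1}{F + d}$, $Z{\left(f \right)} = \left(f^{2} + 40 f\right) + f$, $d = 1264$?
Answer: $-1042927172$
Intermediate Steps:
$Z{\left(f \right)} = f^{2} + 41 f$
$D{\left(F \right)} = \frac{1}{1264 + F}$ ($D{\left(F \right)} = \frac{1}{F + 1264} = \frac{1}{1264 + F}$)
$\frac{\left(1106 + Z{\left(28 \right)}\right)^{2}}{D{\left(-1377 \right)}} = \frac{\left(1106 + 28 \left(41 + 28\right)\right)^{2}}{\frac{1}{1264 - 1377}} = \frac{\left(1106 + 28 \cdot 69\right)^{2}}{\frac{1}{-113}} = \frac{\left(1106 + 1932\right)^{2}}{- \frac{1}{113}} = 3038^{2} \left(-113\right) = 9229444 \left(-113\right) = -1042927172$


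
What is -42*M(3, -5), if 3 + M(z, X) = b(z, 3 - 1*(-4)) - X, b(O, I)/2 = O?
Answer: -336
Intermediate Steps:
b(O, I) = 2*O
M(z, X) = -3 - X + 2*z (M(z, X) = -3 + (2*z - X) = -3 + (-X + 2*z) = -3 - X + 2*z)
-42*M(3, -5) = -42*(-3 - 1*(-5) + 2*3) = -42*(-3 + 5 + 6) = -42*8 = -336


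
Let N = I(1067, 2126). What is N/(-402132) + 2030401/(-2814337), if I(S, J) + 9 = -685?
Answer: -407268032527/565867483242 ≈ -0.71972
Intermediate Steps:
I(S, J) = -694 (I(S, J) = -9 - 685 = -694)
N = -694
N/(-402132) + 2030401/(-2814337) = -694/(-402132) + 2030401/(-2814337) = -694*(-1/402132) + 2030401*(-1/2814337) = 347/201066 - 2030401/2814337 = -407268032527/565867483242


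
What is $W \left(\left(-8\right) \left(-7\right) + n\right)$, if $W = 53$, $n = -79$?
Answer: $-1219$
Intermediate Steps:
$W \left(\left(-8\right) \left(-7\right) + n\right) = 53 \left(\left(-8\right) \left(-7\right) - 79\right) = 53 \left(56 - 79\right) = 53 \left(-23\right) = -1219$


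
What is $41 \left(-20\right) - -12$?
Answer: $-808$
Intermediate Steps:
$41 \left(-20\right) - -12 = -820 + 12 = -808$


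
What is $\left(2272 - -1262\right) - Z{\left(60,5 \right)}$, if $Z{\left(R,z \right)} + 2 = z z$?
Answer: $3511$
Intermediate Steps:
$Z{\left(R,z \right)} = -2 + z^{2}$ ($Z{\left(R,z \right)} = -2 + z z = -2 + z^{2}$)
$\left(2272 - -1262\right) - Z{\left(60,5 \right)} = \left(2272 - -1262\right) - \left(-2 + 5^{2}\right) = \left(2272 + 1262\right) - \left(-2 + 25\right) = 3534 - 23 = 3511$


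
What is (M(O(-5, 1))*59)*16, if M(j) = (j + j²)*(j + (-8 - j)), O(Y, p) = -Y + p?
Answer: -317184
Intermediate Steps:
O(Y, p) = p - Y
M(j) = -8*j - 8*j² (M(j) = (j + j²)*(-8) = -8*j - 8*j²)
(M(O(-5, 1))*59)*16 = (-8*(1 - 1*(-5))*(1 + (1 - 1*(-5)))*59)*16 = (-8*(1 + 5)*(1 + (1 + 5))*59)*16 = (-8*6*(1 + 6)*59)*16 = (-8*6*7*59)*16 = -336*59*16 = -19824*16 = -317184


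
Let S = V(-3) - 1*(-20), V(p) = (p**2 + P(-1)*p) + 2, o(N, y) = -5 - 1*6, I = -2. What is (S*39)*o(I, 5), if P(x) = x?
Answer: -14586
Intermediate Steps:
o(N, y) = -11 (o(N, y) = -5 - 6 = -11)
V(p) = 2 + p**2 - p (V(p) = (p**2 - p) + 2 = 2 + p**2 - p)
S = 34 (S = (2 + (-3)**2 - 1*(-3)) - 1*(-20) = (2 + 9 + 3) + 20 = 14 + 20 = 34)
(S*39)*o(I, 5) = (34*39)*(-11) = 1326*(-11) = -14586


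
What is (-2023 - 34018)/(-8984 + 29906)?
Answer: -36041/20922 ≈ -1.7226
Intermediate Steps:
(-2023 - 34018)/(-8984 + 29906) = -36041/20922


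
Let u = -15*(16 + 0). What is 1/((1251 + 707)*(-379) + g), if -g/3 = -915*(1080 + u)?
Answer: 1/1563718 ≈ 6.3950e-7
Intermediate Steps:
u = -240 (u = -15*16 = -240)
g = 2305800 (g = -(-2745)*(1080 - 240) = -(-2745)*840 = -3*(-768600) = 2305800)
1/((1251 + 707)*(-379) + g) = 1/((1251 + 707)*(-379) + 2305800) = 1/(1958*(-379) + 2305800) = 1/(-742082 + 2305800) = 1/1563718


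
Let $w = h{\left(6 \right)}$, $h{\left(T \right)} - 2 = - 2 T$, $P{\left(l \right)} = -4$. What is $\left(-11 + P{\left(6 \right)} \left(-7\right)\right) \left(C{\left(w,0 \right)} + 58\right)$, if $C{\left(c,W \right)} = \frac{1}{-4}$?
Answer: $\frac{3927}{4} \approx 981.75$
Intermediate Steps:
$h{\left(T \right)} = 2 - 2 T$
$w = -10$ ($w = 2 - 12 = -10$)
$C{\left(c,W \right)} = - \frac{1}{4}$
$\left(-11 + P{\left(6 \right)} \left(-7\right)\right) \left(C{\left(w,0 \right)} + 58\right) = \left(-11 - -28\right) \left(- \frac{1}{4} + 58\right) = \left(-11 + 28\right) \frac{231}{4} = 17 \cdot \frac{231}{4} = \frac{3927}{4}$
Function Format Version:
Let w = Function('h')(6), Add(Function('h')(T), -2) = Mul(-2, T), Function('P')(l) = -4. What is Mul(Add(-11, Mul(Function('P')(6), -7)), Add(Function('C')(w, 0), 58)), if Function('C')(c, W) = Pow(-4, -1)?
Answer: Rational(3927, 4) ≈ 981.75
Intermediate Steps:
Function('h')(T) = Add(2, Mul(-2, T))
w = -10 (w = Add(2, Mul(-2, 6)) = Add(2, -12) = -10)
Function('C')(c, W) = Rational(-1, 4)
Mul(Add(-11, Mul(Function('P')(6), -7)), Add(Function('C')(w, 0), 58)) = Mul(Add(-11, Mul(-4, -7)), Add(Rational(-1, 4), 58)) = Mul(Add(-11, 28), Rational(231, 4)) = Mul(17, Rational(231, 4)) = Rational(3927, 4)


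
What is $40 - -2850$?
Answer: $2890$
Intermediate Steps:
$40 - -2850 = 40 + 2850 = 2890$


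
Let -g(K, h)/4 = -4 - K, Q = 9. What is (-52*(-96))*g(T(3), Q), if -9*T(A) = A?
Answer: 73216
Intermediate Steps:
T(A) = -A/9
g(K, h) = 16 + 4*K (g(K, h) = -4*(-4 - K) = 16 + 4*K)
(-52*(-96))*g(T(3), Q) = (-52*(-96))*(16 + 4*(-⅑*3)) = 4992*(16 + 4*(-⅓)) = 4992*(16 - 4/3) = 4992*(44/3) = 73216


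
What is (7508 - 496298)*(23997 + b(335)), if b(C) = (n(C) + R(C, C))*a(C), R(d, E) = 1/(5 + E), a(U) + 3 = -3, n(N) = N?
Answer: -182699290773/17 ≈ -1.0747e+10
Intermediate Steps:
a(U) = -6 (a(U) = -3 - 3 = -6)
b(C) = -6*C - 6/(5 + C) (b(C) = (C + 1/(5 + C))*(-6) = -6*C - 6/(5 + C))
(7508 - 496298)*(23997 + b(335)) = (7508 - 496298)*(23997 + 6*(-1 - 1*335*(5 + 335))/(5 + 335)) = -488790*(23997 + 6*(-1 - 1*335*340)/340) = -488790*(23997 + 6*(1/340)*(-1 - 113900)) = -488790*(23997 + 6*(1/340)*(-113901)) = -488790*(23997 - 341703/170) = -488790*3737787/170 = -182699290773/17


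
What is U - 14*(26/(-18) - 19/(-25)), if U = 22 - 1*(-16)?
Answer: 10706/225 ≈ 47.582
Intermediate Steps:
U = 38 (U = 22 + 16 = 38)
U - 14*(26/(-18) - 19/(-25)) = 38 - 14*(26/(-18) - 19/(-25)) = 38 - 14*(26*(-1/18) - 19*(-1/25)) = 38 - 14*(-13/9 + 19/25) = 38 - 14*(-154/225) = 38 + 2156/225 = 10706/225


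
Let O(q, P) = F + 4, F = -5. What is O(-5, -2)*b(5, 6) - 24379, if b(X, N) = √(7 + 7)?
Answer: -24379 - √14 ≈ -24383.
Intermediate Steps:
b(X, N) = √14
O(q, P) = -1 (O(q, P) = -5 + 4 = -1)
O(-5, -2)*b(5, 6) - 24379 = -√14 - 24379 = -24379 - √14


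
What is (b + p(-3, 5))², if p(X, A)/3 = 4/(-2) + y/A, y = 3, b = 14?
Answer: 2401/25 ≈ 96.040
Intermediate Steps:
p(X, A) = -6 + 9/A (p(X, A) = 3*(4/(-2) + 3/A) = 3*(4*(-½) + 3/A) = 3*(-2 + 3/A) = -6 + 9/A)
(b + p(-3, 5))² = (14 + (-6 + 9/5))² = (14 - 21/5)² = (49/5)² = 2401/25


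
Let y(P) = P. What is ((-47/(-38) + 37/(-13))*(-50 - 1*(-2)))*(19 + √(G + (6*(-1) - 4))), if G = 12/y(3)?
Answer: 19080/13 + 19080*I*√6/247 ≈ 1467.7 + 189.22*I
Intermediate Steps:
G = 4 (G = 12/3 = 12*(⅓) = 4)
((-47/(-38) + 37/(-13))*(-50 - 1*(-2)))*(19 + √(G + (6*(-1) - 4))) = ((-47/(-38) + 37/(-13))*(-50 - 1*(-2)))*(19 + √(4 + (6*(-1) - 4))) = ((-47*(-1/38) + 37*(-1/13))*(-50 + 2))*(19 + √(4 + (-6 - 4))) = ((47/38 - 37/13)*(-48))*(19 + √(4 - 10)) = (-795/494*(-48))*(19 + √(-6)) = 19080*(19 + I*√6)/247 = 19080/13 + 19080*I*√6/247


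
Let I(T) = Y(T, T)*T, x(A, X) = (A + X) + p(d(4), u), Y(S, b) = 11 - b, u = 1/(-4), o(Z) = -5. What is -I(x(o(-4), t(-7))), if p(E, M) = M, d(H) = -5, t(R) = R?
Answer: 4557/16 ≈ 284.81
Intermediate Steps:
u = -1/4 ≈ -0.25000
x(A, X) = -1/4 + A + X (x(A, X) = (A + X) - 1/4 = -1/4 + A + X)
I(T) = T*(11 - T) (I(T) = (11 - T)*T = T*(11 - T))
-I(x(o(-4), t(-7))) = -(-1/4 - 5 - 7)*(11 - (-1/4 - 5 - 7)) = -(-49)*(11 - 1*(-49/4))/4 = -(-49)*(11 + 49/4)/4 = -(-49)*93/(4*4) = -1*(-4557/16) = 4557/16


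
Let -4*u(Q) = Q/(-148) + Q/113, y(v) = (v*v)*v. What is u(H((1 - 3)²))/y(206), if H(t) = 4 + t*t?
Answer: -175/146198130784 ≈ -1.1970e-9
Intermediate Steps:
y(v) = v³ (y(v) = v²*v = v³)
H(t) = 4 + t²
u(Q) = -35*Q/66896 (u(Q) = -(Q/(-148) + Q/113)/4 = -(Q*(-1/148) + Q*(1/113))/4 = -(-Q/148 + Q/113)/4 = -35*Q/66896)
u(H((1 - 3)²))/y(206) = (-35*(4 + ((1 - 3)²)²)/66896)/(206³) = -35*(4 + ((-2)²)²)/66896/8741816 = -35*(4 + 4²)/66896*(1/8741816) = -35*(4 + 16)/66896*(1/8741816) = -35/66896*20*(1/8741816) = -175/16724*1/8741816 = -175/146198130784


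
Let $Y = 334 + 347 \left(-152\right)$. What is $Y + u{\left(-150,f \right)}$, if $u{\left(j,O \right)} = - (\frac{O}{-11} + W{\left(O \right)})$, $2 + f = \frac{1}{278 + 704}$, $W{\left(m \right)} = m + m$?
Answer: $- \frac{566091597}{10802} \approx -52406.0$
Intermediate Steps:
$W{\left(m \right)} = 2 m$
$f = - \frac{1963}{982}$ ($f = -2 + \frac{1}{278 + 704} = -2 + \frac{1}{982} = - \frac{1963}{982} \approx -1.999$)
$u{\left(j,O \right)} = - \frac{21 O}{11}$ ($u{\left(j,O \right)} = - (\frac{O}{-11} + 2 O) = - (O \left(- \frac{1}{11}\right) + 2 O) = - (- \frac{O}{11} + 2 O) = - \frac{21 O}{11}$)
$Y = -52410$ ($Y = 334 - 52744 = -52410$)
$Y + u{\left(-150,f \right)} = -52410 - - \frac{41223}{10802} = -52410 + \frac{41223}{10802} = - \frac{566091597}{10802}$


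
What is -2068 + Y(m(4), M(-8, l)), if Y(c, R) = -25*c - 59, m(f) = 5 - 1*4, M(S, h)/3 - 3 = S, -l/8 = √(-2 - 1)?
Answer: -2152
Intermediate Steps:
l = -8*I*√3 (l = -8*√(-2 - 1) = -8*I*√3 ≈ -13.856*I)
M(S, h) = 9 + 3*S
m(f) = 1 (m(f) = 5 - 4 = 1)
Y(c, R) = -59 - 25*c
-2068 + Y(m(4), M(-8, l)) = -2068 + (-59 - 25*1) = -2068 + (-59 - 25) = -2068 - 84 = -2152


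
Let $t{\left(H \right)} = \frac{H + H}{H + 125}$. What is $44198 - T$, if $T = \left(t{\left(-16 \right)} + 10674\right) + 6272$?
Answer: $\frac{2970500}{109} \approx 27252.0$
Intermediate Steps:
$t{\left(H \right)} = \frac{2 H}{125 + H}$
$T = \frac{1847082}{109}$ ($T = \left(2 \left(-16\right) \frac{1}{125 - 16} + 10674\right) + 6272 = \left(2 \left(-16\right) \frac{1}{109} + 10674\right) + 6272 = \left(- \frac{32}{109} + 10674\right) + 6272 = \frac{1163434}{109} + 6272 = \frac{1847082}{109} \approx 16946.0$)
$44198 - T = 44198 - \frac{1847082}{109} = \frac{2970500}{109}$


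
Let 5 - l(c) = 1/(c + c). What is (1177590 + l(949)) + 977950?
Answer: 4091224409/1898 ≈ 2.1555e+6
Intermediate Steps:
l(c) = 5 - 1/(2*c) (l(c) = 5 - 1/(c + c) = 5 - 1/(2*c))
(1177590 + l(949)) + 977950 = (1177590 + (5 - 1/2/949)) + 977950 = (1177590 + (5 - 1/2*1/949)) + 977950 = (1177590 + (5 - 1/1898)) + 977950 = (1177590 + 9489/1898) + 977950 = 2235075309/1898 + 977950 = 4091224409/1898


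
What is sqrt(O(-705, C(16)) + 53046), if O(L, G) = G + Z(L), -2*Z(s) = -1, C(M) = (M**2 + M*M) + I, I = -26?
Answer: 7*sqrt(4370)/2 ≈ 231.37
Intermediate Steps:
C(M) = -26 + 2*M**2 (C(M) = (M**2 + M*M) - 26 = (M**2 + M**2) - 26 = 2*M**2 - 26 = -26 + 2*M**2)
Z(s) = 1/2 (Z(s) = -1/2*(-1) = 1/2)
O(L, G) = 1/2 + G (O(L, G) = G + 1/2 = 1/2 + G)
sqrt(O(-705, C(16)) + 53046) = sqrt((1/2 + (-26 + 2*16**2)) + 53046) = sqrt((1/2 + (-26 + 2*256)) + 53046) = sqrt((1/2 + (-26 + 512)) + 53046) = sqrt((1/2 + 486) + 53046) = sqrt(973/2 + 53046) = sqrt(107065/2) = 7*sqrt(4370)/2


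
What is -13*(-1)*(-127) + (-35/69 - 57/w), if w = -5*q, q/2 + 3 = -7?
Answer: -11399333/6900 ≈ -1652.1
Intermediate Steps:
q = -20 (q = -6 + 2*(-7) = -6 - 14 = -20)
w = 100 (w = -5*(-20) = 100)
-13*(-1)*(-127) + (-35/69 - 57/w) = -13*(-1)*(-127) + (-35/69 - 57/100) = 13*(-127) + (-35*1/69 - 57*1/100) = -1651 + (-35/69 - 57/100) = -1651 - 7433/6900 = -11399333/6900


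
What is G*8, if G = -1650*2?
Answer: -26400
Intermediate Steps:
G = -3300
G*8 = -3300*8 = -26400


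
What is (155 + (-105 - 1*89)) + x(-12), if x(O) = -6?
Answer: -45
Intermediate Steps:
(155 + (-105 - 1*89)) + x(-12) = (155 + (-105 - 1*89)) - 6 = (155 + (-105 - 89)) - 6 = (155 - 194) - 6 = -39 - 6 = -45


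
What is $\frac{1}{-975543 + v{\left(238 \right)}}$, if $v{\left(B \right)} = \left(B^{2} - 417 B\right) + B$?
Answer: $- \frac{1}{1017907} \approx -9.8241 \cdot 10^{-7}$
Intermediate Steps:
$v{\left(B \right)} = B^{2} - 416 B$
$\frac{1}{-975543 + v{\left(238 \right)}} = \frac{1}{-975543 + 238 \left(-416 + 238\right)} = \frac{1}{-975543 + 238 \left(-178\right)} = \frac{1}{-975543 - 42364} = \frac{1}{-1017907} = - \frac{1}{1017907}$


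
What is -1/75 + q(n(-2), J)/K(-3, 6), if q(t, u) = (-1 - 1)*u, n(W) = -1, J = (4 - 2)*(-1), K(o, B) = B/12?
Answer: 599/75 ≈ 7.9867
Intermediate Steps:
K(o, B) = B/12 (K(o, B) = B*(1/12) = B/12)
J = -2 (J = 2*(-1) = -2)
q(t, u) = -2*u
-1/75 + q(n(-2), J)/K(-3, 6) = -1/75 + (-2*(-2))/(((1/12)*6)) = -1*1/75 + 4/(½) = -1/75 + 4*2 = -1/75 + 8 = 599/75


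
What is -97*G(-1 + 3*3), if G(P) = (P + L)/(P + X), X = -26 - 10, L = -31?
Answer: -2231/28 ≈ -79.679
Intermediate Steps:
X = -36
G(P) = (-31 + P)/(-36 + P) (G(P) = (P - 31)/(P - 36) = (-31 + P)/(-36 + P))
-97*G(-1 + 3*3) = -97*(-31 + (-1 + 3*3))/(-36 + (-1 + 3*3)) = -97*(-31 + (-1 + 9))/(-36 + (-1 + 9)) = -97*(-31 + 8)/(-36 + 8) = -97*(-23)/(-28) = -(-97)*(-23)/28 = -97*23/28 = -2231/28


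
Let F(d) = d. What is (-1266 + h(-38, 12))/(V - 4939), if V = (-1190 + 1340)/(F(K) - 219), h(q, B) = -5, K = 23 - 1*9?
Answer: 52111/202529 ≈ 0.25730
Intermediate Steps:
K = 14 (K = 23 - 9 = 14)
V = -30/41 (V = (-1190 + 1340)/(14 - 219) = 150/(-205) = 150*(-1/205) = -30/41 ≈ -0.73171)
(-1266 + h(-38, 12))/(V - 4939) = (-1266 - 5)/(-30/41 - 4939) = -1271/(-202529/41) = -1271*(-41/202529) = 52111/202529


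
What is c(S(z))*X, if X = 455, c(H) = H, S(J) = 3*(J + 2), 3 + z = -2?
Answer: -4095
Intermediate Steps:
z = -5 (z = -3 - 2 = -5)
S(J) = 6 + 3*J (S(J) = 3*(2 + J) = 6 + 3*J)
c(S(z))*X = (6 + 3*(-5))*455 = (6 - 15)*455 = -9*455 = -4095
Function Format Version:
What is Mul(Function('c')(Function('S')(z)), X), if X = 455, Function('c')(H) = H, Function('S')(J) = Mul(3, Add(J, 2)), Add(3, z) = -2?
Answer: -4095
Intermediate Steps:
z = -5 (z = Add(-3, -2) = -5)
Function('S')(J) = Add(6, Mul(3, J)) (Function('S')(J) = Mul(3, Add(2, J)) = Add(6, Mul(3, J)))
Mul(Function('c')(Function('S')(z)), X) = Mul(Add(6, Mul(3, -5)), 455) = Mul(Add(6, -15), 455) = Mul(-9, 455) = -4095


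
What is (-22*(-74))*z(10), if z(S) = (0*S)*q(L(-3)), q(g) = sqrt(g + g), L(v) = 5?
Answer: 0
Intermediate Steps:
q(g) = sqrt(2)*sqrt(g) (q(g) = sqrt(2*g) = sqrt(2)*sqrt(g))
z(S) = 0 (z(S) = (0*S)*(sqrt(2)*sqrt(5)) = 0*sqrt(10) = 0)
(-22*(-74))*z(10) = -22*(-74)*0 = 1628*0 = 0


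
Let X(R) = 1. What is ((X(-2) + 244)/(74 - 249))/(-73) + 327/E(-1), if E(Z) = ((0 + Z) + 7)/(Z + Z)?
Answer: -39778/365 ≈ -108.98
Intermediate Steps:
E(Z) = (7 + Z)/(2*Z) (E(Z) = (Z + 7)/((2*Z)) = (7 + Z)*(1/(2*Z)) = (7 + Z)/(2*Z))
((X(-2) + 244)/(74 - 249))/(-73) + 327/E(-1) = ((1 + 244)/(74 - 249))/(-73) + 327/(((½)*(7 - 1)/(-1))) = (245/(-175))*(-1/73) + 327/(((½)*(-1)*6)) = (245*(-1/175))*(-1/73) + 327/(-3) = -7/5*(-1/73) + 327*(-⅓) = 7/365 - 109 = -39778/365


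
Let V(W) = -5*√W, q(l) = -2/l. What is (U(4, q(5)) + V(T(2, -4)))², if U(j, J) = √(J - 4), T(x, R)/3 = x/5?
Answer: 128/5 - 4*I*√33 ≈ 25.6 - 22.978*I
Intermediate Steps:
T(x, R) = 3*x/5 (T(x, R) = 3*(x/5) = 3*x/5)
U(j, J) = √(-4 + J)
(U(4, q(5)) + V(T(2, -4)))² = (√(-4 - 2/5) - 5*√30/5)² = (√(-4 - 2*⅕) - √30)² = (√(-4 - ⅖) - √30)² = (√(-22/5) - √30)² = (I*√110/5 - √30)² = (-√30 + I*√110/5)²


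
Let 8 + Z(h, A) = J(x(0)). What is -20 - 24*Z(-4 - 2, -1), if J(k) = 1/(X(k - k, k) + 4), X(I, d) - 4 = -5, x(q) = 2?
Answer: 164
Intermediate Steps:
X(I, d) = -1 (X(I, d) = 4 - 5 = -1)
J(k) = ⅓ (J(k) = 1/(-1 + 4) = 1/3 = ⅓)
Z(h, A) = -23/3 (Z(h, A) = -8 + ⅓ = -23/3)
-20 - 24*Z(-4 - 2, -1) = -20 - 24*(-23/3) = -20 + 184 = 164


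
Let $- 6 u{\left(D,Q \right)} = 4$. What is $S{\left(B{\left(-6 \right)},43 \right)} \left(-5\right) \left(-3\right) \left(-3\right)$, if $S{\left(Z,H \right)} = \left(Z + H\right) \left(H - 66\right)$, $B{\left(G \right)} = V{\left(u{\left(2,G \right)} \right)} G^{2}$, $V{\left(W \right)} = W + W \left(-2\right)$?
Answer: $69345$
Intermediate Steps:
$u{\left(D,Q \right)} = - \frac{2}{3}$ ($u{\left(D,Q \right)} = \left(- \frac{1}{6}\right) 4 = - \frac{2}{3}$)
$V{\left(W \right)} = - W$ ($V{\left(W \right)} = W - 2 W = - W$)
$B{\left(G \right)} = \frac{2 G^{2}}{3}$ ($B{\left(G \right)} = \left(-1\right) \left(- \frac{2}{3}\right) G^{2} = \frac{2 G^{2}}{3}$)
$S{\left(Z,H \right)} = \left(-66 + H\right) \left(H + Z\right)$ ($S{\left(Z,H \right)} = \left(H + Z\right) \left(-66 + H\right) = \left(-66 + H\right) \left(H + Z\right)$)
$S{\left(B{\left(-6 \right)},43 \right)} \left(-5\right) \left(-3\right) \left(-3\right) = \left(43^{2} - 2838 - 66 \frac{2 \left(-6\right)^{2}}{3} + 43 \frac{2 \left(-6\right)^{2}}{3}\right) \left(-5\right) \left(-3\right) \left(-3\right) = \left(1849 - 2838 - 66 \cdot \frac{2}{3} \cdot 36 + 43 \cdot \frac{2}{3} \cdot 36\right) 15 \left(-3\right) = \left(1849 - 2838 - 1584 + 43 \cdot 24\right) \left(-45\right) = \left(1849 - 2838 - 1584 + 1032\right) \left(-45\right) = \left(-1541\right) \left(-45\right) = 69345$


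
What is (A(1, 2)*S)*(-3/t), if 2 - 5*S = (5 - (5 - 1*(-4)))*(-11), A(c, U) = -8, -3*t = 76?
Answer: 756/95 ≈ 7.9579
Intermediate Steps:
t = -76/3 (t = -⅓*76 = -76/3 ≈ -25.333)
S = -42/5 (S = ⅖ - (5 - (5 - 1*(-4)))*(-11)/5 = ⅖ - (5 - (5 + 4))*(-11)/5 = ⅖ - (5 - 1*9)*(-11)/5 = ⅖ - (5 - 9)*(-11)/5 = ⅖ - (-4)*(-11)/5 = ⅖ - ⅕*44 = ⅖ - 44/5 = -42/5 ≈ -8.4000)
(A(1, 2)*S)*(-3/t) = (-8*(-42/5))*(-3/(-76/3)) = 336*(-3*(-3/76))/5 = (336/5)*(9/76) = 756/95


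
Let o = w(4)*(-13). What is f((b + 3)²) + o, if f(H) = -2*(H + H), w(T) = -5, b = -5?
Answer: 49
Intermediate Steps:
o = 65 (o = -5*(-13) = 65)
f(H) = -4*H
f((b + 3)²) + o = -4*(-5 + 3)² + 65 = -4*(-2)² + 65 = -4*4 + 65 = -16 + 65 = 49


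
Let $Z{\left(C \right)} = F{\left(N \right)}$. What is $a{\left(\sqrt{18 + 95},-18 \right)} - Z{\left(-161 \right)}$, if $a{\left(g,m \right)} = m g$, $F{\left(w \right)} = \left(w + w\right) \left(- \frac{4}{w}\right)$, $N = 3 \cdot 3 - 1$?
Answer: $8 - 18 \sqrt{113} \approx -183.34$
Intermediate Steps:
$N = 8$ ($N = 9 - 1 = 8$)
$F{\left(w \right)} = -8$ ($F{\left(w \right)} = 2 w \left(- \frac{4}{w}\right) = -8$)
$Z{\left(C \right)} = -8$
$a{\left(g,m \right)} = g m$
$a{\left(\sqrt{18 + 95},-18 \right)} - Z{\left(-161 \right)} = \sqrt{18 + 95} \left(-18\right) - -8 = \sqrt{113} \left(-18\right) + 8 = - 18 \sqrt{113} + 8 = 8 - 18 \sqrt{113}$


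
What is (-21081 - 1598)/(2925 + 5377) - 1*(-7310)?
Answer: 60664941/8302 ≈ 7307.3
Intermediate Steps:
(-21081 - 1598)/(2925 + 5377) - 1*(-7310) = -22679/8302 + 7310 = 60664941/8302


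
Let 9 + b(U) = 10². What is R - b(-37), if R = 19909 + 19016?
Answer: 38834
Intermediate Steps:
b(U) = 91 (b(U) = -9 + 10² = -9 + 100 = 91)
R = 38925
R - b(-37) = 38925 - 1*91 = 38925 - 91 = 38834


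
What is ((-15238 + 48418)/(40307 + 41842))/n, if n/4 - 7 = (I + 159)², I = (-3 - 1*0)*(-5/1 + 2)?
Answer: 395/110435639 ≈ 3.5767e-6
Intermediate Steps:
I = 9 (I = (-3 + 0)*(-5*1 + 2) = -3*(-5 + 2) = -3*(-3) = 9)
n = 112924 (n = 28 + 4*(9 + 159)² = 28 + 4*168² = 28 + 4*28224 = 28 + 112896 = 112924)
((-15238 + 48418)/(40307 + 41842))/n = ((-15238 + 48418)/(40307 + 41842))/112924 = (33180/82149)*(1/112924) = (33180*(1/82149))*(1/112924) = (11060/27383)*(1/112924) = 395/110435639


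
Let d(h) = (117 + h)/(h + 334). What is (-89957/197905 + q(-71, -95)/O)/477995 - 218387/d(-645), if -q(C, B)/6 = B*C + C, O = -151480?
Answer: -24331147804806800407253/189151307663379600 ≈ -1.2863e+5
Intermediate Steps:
q(C, B) = -6*C - 6*B*C (q(C, B) = -6*(B*C + C) = -6*(C + B*C) = -6*C - 6*B*C)
d(h) = (117 + h)/(334 + h)
(-89957/197905 + q(-71, -95)/O)/477995 - 218387/d(-645) = (-89957/197905 - 6*(-71)*(1 - 95)/(-151480))/477995 - 218387*(334 - 645)/(117 - 645) = (-89957*1/197905 - 6*(-71)*(-94)*(-1/151480))*(1/477995) - 218387/(-528/(-311)) = (-89957/197905 - 40044*(-1/151480))*(1/477995) - 218387/((-1/311*(-528))) = (-89957/197905 + 10011/37870)*(1/477995) - 218387/528/311 = -285088927/1498932470*1/477995 - 218387*311/528 = -285088927/716482225997650 - 67918357/528 = -24331147804806800407253/189151307663379600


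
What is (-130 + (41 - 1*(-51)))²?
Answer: 1444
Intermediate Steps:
(-130 + (41 - 1*(-51)))² = (-130 + (41 + 51))² = (-130 + 92)² = (-38)² = 1444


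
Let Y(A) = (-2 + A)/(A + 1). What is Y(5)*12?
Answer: 6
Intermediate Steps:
Y(A) = (-2 + A)/(1 + A)
Y(5)*12 = ((-2 + 5)/(1 + 5))*12 = (3/6)*12 = ((⅙)*3)*12 = (½)*12 = 6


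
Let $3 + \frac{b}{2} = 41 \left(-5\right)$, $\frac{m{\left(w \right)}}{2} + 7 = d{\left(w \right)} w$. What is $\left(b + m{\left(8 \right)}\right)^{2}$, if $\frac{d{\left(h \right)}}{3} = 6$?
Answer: $20164$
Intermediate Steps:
$d{\left(h \right)} = 18$ ($d{\left(h \right)} = 3 \cdot 6 = 18$)
$m{\left(w \right)} = -14 + 36 w$ ($m{\left(w \right)} = -14 + 2 \cdot 18 w = -14 + 36 w$)
$b = -416$ ($b = -6 + 2 \cdot 41 \left(-5\right) = -6 + 2 \left(-205\right) = -6 - 410 = -416$)
$\left(b + m{\left(8 \right)}\right)^{2} = \left(-416 + \left(-14 + 36 \cdot 8\right)\right)^{2} = \left(-416 + \left(-14 + 288\right)\right)^{2} = \left(-416 + 274\right)^{2} = \left(-142\right)^{2} = 20164$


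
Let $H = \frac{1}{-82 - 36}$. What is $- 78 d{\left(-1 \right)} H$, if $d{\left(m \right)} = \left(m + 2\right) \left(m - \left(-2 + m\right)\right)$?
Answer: $\frac{78}{59} \approx 1.322$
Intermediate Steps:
$d{\left(m \right)} = 4 + 2 m$ ($d{\left(m \right)} = \left(2 + m\right) 2 = 4 + 2 m$)
$H = - \frac{1}{118}$ ($H = \frac{1}{-118} = - \frac{1}{118} \approx -0.0084746$)
$- 78 d{\left(-1 \right)} H = - 78 \left(4 + 2 \left(-1\right)\right) \left(- \frac{1}{118}\right) = - 78 \left(4 - 2\right) \left(- \frac{1}{118}\right) = \left(-78\right) 2 \left(- \frac{1}{118}\right) = \left(-156\right) \left(- \frac{1}{118}\right) = \frac{78}{59}$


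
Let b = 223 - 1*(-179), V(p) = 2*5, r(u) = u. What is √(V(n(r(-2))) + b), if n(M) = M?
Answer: 2*√103 ≈ 20.298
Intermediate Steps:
V(p) = 10
b = 402 (b = 223 + 179 = 402)
√(V(n(r(-2))) + b) = √(10 + 402) = √412 = 2*√103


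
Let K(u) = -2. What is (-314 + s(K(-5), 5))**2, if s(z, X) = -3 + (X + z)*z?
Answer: 104329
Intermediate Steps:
s(z, X) = -3 + z*(X + z)
(-314 + s(K(-5), 5))**2 = (-314 + (-3 + (-2)**2 + 5*(-2)))**2 = (-314 + (-3 + 4 - 10))**2 = (-314 - 9)**2 = (-323)**2 = 104329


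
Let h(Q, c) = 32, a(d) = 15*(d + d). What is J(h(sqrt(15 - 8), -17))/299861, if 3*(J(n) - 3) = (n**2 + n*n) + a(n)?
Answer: 3017/899583 ≈ 0.0033538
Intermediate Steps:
a(d) = 30*d (a(d) = 15*(2*d) = 30*d)
J(n) = 3 + 10*n + 2*n**2/3 (J(n) = 3 + ((n**2 + n*n) + 30*n)/3 = 3 + ((n**2 + n**2) + 30*n)/3 = 3 + (2*n**2 + 30*n)/3 = 3 + (10*n + 2*n**2/3) = 3 + 10*n + 2*n**2/3)
J(h(sqrt(15 - 8), -17))/299861 = (3 + 10*32 + (2/3)*32**2)/299861 = (3 + 320 + (2/3)*1024)*(1/299861) = (3 + 320 + 2048/3)*(1/299861) = (3017/3)*(1/299861) = 3017/899583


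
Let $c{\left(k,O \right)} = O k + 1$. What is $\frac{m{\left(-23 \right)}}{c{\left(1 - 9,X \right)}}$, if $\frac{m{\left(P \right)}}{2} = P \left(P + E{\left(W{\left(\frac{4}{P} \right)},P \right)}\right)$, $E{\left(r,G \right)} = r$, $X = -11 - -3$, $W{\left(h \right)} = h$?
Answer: $\frac{82}{5} \approx 16.4$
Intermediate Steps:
$X = -8$ ($X = -11 + 3 = -8$)
$m{\left(P \right)} = 2 P \left(P + \frac{4}{P}\right)$
$c{\left(k,O \right)} = 1 + O k$
$\frac{m{\left(-23 \right)}}{c{\left(1 - 9,X \right)}} = \frac{8 + 2 \left(-23\right)^{2}}{1 - 8 \left(1 - 9\right)} = \frac{8 + 2 \cdot 529}{1 - 8 \left(1 - 9\right)} = \frac{8 + 1058}{1 - -64} = \frac{1066}{1 + 64} = \frac{1066}{65} = 1066 \cdot \frac{1}{65} = \frac{82}{5}$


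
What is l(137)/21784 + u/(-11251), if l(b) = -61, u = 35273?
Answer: -769073343/245091784 ≈ -3.1379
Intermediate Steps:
l(137)/21784 + u/(-11251) = -61/21784 + 35273/(-11251) = -61*1/21784 + 35273*(-1/11251) = -61/21784 - 35273/11251 = -769073343/245091784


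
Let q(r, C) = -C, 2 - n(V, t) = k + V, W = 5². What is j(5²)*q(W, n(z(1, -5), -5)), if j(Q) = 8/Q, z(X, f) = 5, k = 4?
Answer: 56/25 ≈ 2.2400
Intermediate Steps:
W = 25
n(V, t) = -2 - V (n(V, t) = 2 - (4 + V) = 2 + (-4 - V) = -2 - V)
j(5²)*q(W, n(z(1, -5), -5)) = (8/(5²))*(-(-2 - 1*5)) = (8/25)*(-(-2 - 5)) = (8*(1/25))*(-1*(-7)) = (8/25)*7 = 56/25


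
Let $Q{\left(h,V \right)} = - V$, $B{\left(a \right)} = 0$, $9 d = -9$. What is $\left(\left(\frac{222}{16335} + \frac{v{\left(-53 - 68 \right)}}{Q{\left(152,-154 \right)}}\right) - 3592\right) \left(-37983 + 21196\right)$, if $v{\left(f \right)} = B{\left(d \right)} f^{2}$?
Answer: $\frac{328326290042}{5445} \approx 6.0299 \cdot 10^{7}$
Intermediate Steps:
$d = -1$ ($d = \frac{1}{9} \left(-9\right) = -1$)
$v{\left(f \right)} = 0$ ($v{\left(f \right)} = 0 f^{2} = 0$)
$\left(\left(\frac{222}{16335} + \frac{v{\left(-53 - 68 \right)}}{Q{\left(152,-154 \right)}}\right) - 3592\right) \left(-37983 + 21196\right) = \left(\left(\frac{222}{16335} + \frac{0}{\left(-1\right) \left(-154\right)}\right) - 3592\right) \left(-37983 + 21196\right) = \left(\left(222 \cdot \frac{1}{16335} + \frac{0}{154}\right) - 3592\right) \left(-16787\right) = \left(\left(\frac{74}{5445} + 0 \cdot \frac{1}{154}\right) - 3592\right) \left(-16787\right) = \left(\left(\frac{74}{5445} + 0\right) - 3592\right) \left(-16787\right) = \left(\frac{74}{5445} - 3592\right) \left(-16787\right) = \left(- \frac{19558366}{5445}\right) \left(-16787\right) = \frac{328326290042}{5445}$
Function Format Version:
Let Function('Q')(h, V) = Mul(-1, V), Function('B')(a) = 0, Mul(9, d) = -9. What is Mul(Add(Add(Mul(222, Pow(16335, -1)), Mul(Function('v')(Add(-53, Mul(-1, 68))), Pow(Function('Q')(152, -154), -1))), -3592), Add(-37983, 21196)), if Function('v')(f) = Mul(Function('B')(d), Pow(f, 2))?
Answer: Rational(328326290042, 5445) ≈ 6.0299e+7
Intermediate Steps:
d = -1 (d = Mul(Rational(1, 9), -9) = -1)
Function('v')(f) = 0 (Function('v')(f) = Mul(0, Pow(f, 2)) = 0)
Mul(Add(Add(Mul(222, Pow(16335, -1)), Mul(Function('v')(Add(-53, Mul(-1, 68))), Pow(Function('Q')(152, -154), -1))), -3592), Add(-37983, 21196)) = Mul(Add(Add(Mul(222, Pow(16335, -1)), Mul(0, Pow(Mul(-1, -154), -1))), -3592), Add(-37983, 21196)) = Mul(Add(Add(Mul(222, Rational(1, 16335)), Mul(0, Pow(154, -1))), -3592), -16787) = Mul(Add(Add(Rational(74, 5445), Mul(0, Rational(1, 154))), -3592), -16787) = Mul(Add(Add(Rational(74, 5445), 0), -3592), -16787) = Mul(Add(Rational(74, 5445), -3592), -16787) = Mul(Rational(-19558366, 5445), -16787) = Rational(328326290042, 5445)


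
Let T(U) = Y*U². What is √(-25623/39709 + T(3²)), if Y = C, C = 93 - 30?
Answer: 6*√223483800651/39709 ≈ 71.431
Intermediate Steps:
C = 63
Y = 63
T(U) = 63*U²
√(-25623/39709 + T(3²)) = √(-25623/39709 + 63*(3²)²) = √(-25623*1/39709 + 63*9²) = √(-25623/39709 + 63*81) = √(-25623/39709 + 5103) = √(202609404/39709) = 6*√223483800651/39709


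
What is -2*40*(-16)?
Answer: 1280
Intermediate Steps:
-2*40*(-16) = -80*(-16) = -1*(-1280) = 1280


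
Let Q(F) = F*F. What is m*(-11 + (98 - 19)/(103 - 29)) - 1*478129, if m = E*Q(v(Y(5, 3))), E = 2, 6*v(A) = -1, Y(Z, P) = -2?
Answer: -212289521/444 ≈ -4.7813e+5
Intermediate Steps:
v(A) = -⅙ (v(A) = (⅙)*(-1) = -⅙)
Q(F) = F²
m = 1/18 (m = 2*(-⅙)² = 2*(1/36) = 1/18 ≈ 0.055556)
m*(-11 + (98 - 19)/(103 - 29)) - 1*478129 = (-11 + (98 - 19)/(103 - 29))/18 - 1*478129 = (-11 + 79/74)/18 - 478129 = (1/18)*(-735/74) - 478129 = -245/444 - 478129 = -212289521/444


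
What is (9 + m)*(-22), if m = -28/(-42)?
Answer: -638/3 ≈ -212.67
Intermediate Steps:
m = ⅔ (m = -28*(-1/42) = ⅔ ≈ 0.66667)
(9 + m)*(-22) = (9 + ⅔)*(-22) = (29/3)*(-22) = -638/3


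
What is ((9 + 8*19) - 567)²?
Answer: 164836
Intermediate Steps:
((9 + 8*19) - 567)² = ((9 + 152) - 567)² = (161 - 567)² = (-406)² = 164836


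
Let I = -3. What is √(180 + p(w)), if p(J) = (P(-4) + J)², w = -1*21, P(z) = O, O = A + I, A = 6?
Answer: 6*√14 ≈ 22.450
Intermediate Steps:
O = 3 (O = 6 - 3 = 3)
P(z) = 3
w = -21
p(J) = (3 + J)²
√(180 + p(w)) = √(180 + (3 - 21)²) = √(180 + (-18)²) = √(180 + 324) = √504 = 6*√14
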